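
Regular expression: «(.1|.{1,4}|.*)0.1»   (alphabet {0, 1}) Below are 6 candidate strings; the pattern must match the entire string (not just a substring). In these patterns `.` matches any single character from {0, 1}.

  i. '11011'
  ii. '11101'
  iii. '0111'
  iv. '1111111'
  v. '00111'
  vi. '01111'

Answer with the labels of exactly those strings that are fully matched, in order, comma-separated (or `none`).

i → match
ii → no match
iii → no match
iv → no match
v → no match
vi → no match

i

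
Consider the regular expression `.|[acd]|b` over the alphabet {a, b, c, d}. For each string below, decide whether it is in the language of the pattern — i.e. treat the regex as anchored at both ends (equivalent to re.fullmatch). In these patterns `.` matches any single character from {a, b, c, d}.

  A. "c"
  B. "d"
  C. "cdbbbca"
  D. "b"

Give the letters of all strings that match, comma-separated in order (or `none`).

A, B, D

A → match
B → match
C → no match
D → match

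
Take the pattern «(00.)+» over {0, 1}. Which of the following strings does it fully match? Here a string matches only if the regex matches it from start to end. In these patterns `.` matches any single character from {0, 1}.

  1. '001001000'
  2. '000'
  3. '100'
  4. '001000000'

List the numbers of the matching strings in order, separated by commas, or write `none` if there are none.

1, 2, 4

1. '001001000' → match
2. '000' → match
3. '100' → no match — must start with '00'
4. '001000000' → match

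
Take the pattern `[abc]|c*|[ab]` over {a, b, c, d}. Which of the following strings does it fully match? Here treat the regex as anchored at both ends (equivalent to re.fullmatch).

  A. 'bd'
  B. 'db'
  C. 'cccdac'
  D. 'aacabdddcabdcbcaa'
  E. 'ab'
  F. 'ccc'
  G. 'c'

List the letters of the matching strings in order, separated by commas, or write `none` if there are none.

A. 'bd' → no match
B. 'db' → no match
C. 'cccdac' → no match
D → no match
E. 'ab' → no match
F. 'ccc' → match
G. 'c' → match

F, G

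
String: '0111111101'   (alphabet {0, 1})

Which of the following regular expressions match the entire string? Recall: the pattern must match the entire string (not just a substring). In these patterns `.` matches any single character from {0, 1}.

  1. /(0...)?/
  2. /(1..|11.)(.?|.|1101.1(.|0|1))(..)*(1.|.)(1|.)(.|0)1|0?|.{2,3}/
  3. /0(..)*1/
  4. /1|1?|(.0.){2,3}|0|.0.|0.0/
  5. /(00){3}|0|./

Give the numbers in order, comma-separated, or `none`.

1 → no match
2 → no match
3 → match
4 → no match
5 → no match

3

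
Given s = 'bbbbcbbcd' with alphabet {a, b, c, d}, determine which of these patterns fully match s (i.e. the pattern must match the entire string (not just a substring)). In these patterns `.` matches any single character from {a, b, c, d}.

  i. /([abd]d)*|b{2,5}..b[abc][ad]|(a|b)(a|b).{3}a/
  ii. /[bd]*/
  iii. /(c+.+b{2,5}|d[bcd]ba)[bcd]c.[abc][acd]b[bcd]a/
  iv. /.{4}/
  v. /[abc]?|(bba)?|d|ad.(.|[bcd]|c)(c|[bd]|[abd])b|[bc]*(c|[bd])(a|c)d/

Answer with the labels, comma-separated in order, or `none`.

i, v

i → match
ii → no match
iii → no match — must end with 'a'
iv → no match
v → match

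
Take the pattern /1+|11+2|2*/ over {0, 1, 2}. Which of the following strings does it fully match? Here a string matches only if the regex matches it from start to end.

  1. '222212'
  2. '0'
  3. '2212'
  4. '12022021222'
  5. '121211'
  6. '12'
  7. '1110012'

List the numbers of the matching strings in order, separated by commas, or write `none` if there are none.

1 → no match
2 → no match
3 → no match
4 → no match
5 → no match
6 → no match
7 → no match

none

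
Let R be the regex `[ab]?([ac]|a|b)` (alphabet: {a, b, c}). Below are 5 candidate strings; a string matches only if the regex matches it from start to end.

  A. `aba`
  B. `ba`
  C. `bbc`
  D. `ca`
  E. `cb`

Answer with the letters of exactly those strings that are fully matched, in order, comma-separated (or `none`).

B

A. `aba` → no match
B. `ba` → match
C. `bbc` → no match
D. `ca` → no match
E. `cb` → no match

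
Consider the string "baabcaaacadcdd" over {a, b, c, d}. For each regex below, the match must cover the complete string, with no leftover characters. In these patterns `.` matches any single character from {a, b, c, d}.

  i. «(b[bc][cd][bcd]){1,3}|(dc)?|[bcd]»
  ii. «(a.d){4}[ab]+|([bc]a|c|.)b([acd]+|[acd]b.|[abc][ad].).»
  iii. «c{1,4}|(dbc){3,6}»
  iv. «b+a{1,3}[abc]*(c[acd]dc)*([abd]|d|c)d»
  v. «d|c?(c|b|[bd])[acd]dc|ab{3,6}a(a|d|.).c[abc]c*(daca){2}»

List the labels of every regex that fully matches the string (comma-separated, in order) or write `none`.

iv

i → no match
ii → no match
iii → no match
iv → match
v → no match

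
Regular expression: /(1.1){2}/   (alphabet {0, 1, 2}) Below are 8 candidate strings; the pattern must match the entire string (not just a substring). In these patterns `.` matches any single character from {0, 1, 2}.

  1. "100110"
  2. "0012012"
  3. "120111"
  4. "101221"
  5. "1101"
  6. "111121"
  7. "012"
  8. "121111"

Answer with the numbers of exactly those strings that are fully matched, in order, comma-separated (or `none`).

6, 8

1. "100110" → no match — must end with "1"
2. "0012012" → no match — must start with "1"
3. "120111" → no match
4. "101221" → no match
5. "1101" → no match
6. "111121" → match
7. "012" → no match — must start with "1"
8. "121111" → match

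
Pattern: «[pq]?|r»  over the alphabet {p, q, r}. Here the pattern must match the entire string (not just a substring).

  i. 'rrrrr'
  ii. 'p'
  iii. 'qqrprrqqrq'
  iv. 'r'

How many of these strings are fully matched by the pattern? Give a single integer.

2

i → no match
ii → match
iii → no match
iv → match
Total matched: 2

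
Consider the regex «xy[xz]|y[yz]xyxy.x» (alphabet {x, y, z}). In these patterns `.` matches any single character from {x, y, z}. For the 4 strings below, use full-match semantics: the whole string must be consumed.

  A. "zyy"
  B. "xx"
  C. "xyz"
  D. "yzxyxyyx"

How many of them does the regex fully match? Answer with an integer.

A → no match
B → no match
C → match
D → match
Total matched: 2

2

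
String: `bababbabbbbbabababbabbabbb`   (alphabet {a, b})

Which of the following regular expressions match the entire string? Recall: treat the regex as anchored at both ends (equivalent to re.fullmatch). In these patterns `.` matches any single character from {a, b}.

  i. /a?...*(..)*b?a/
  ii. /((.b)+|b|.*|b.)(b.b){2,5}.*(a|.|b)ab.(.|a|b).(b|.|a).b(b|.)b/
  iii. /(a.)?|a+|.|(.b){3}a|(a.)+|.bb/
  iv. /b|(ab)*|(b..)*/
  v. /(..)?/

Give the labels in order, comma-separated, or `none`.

i → no match — must end with `a`
ii → match
iii → no match
iv → no match
v → no match

ii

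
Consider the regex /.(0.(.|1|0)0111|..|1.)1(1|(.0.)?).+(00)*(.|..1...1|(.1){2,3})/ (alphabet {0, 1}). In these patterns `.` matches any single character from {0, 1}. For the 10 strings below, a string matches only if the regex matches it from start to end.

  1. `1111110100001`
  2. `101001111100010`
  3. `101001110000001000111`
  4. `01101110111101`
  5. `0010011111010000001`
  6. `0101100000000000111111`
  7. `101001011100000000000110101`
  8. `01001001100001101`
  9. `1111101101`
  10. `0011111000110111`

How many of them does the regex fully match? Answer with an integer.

1 → match
2 → match
3 → no match
4 → no match
5 → match
6 → match
7 → no match
8 → no match
9 → match
10 → match
Total matched: 6

6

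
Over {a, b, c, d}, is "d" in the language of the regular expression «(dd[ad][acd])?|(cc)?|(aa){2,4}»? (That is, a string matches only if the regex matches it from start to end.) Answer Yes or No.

No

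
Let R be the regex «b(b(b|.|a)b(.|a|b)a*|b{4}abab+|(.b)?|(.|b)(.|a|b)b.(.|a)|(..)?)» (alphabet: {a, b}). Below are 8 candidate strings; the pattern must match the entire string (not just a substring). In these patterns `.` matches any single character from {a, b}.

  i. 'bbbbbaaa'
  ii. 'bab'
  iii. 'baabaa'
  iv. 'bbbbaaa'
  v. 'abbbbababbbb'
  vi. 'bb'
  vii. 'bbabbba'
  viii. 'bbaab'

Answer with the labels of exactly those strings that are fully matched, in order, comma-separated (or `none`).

i. 'bbbbbaaa' → match
ii. 'bab' → match
iii. 'baabaa' → match
iv. 'bbbbaaa' → match
v. 'abbbbababbbb' → no match — must start with 'b'
vi. 'bb' → no match
vii. 'bbabbba' → no match
viii. 'bbaab' → no match

i, ii, iii, iv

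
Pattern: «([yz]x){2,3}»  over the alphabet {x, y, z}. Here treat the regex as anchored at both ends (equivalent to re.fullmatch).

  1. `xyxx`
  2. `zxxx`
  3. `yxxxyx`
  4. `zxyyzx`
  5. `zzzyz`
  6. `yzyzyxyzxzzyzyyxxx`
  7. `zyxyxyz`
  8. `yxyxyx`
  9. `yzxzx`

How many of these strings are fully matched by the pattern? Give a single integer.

1

1 → no match
2 → no match
3 → no match
4 → no match
5 → no match — must end with `x`
6 → no match
7 → no match — must end with `x`
8 → match
9 → no match
Total matched: 1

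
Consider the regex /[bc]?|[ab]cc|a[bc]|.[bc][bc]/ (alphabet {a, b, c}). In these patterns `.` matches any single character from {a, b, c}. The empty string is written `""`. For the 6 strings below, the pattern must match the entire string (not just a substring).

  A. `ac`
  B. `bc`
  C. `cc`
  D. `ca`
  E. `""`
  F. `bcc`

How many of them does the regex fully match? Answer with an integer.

3

A. `ac` → match
B. `bc` → no match
C. `cc` → no match
D. `ca` → no match
E. `""` → match
F. `bcc` → match
Total matched: 3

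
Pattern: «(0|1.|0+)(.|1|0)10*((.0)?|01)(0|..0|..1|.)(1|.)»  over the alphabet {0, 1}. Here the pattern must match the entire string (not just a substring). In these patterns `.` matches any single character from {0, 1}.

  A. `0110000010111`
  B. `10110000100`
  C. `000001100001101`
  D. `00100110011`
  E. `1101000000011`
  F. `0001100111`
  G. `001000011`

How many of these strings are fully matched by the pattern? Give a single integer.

6

A → match
B → match
C → match
D → no match
E → match
F → match
G → match
Total matched: 6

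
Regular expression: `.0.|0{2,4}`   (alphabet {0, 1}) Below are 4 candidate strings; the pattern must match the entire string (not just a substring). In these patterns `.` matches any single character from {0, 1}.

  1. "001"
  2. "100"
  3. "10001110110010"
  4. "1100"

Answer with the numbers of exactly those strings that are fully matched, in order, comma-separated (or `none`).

1 → match
2 → match
3 → no match
4 → no match

1, 2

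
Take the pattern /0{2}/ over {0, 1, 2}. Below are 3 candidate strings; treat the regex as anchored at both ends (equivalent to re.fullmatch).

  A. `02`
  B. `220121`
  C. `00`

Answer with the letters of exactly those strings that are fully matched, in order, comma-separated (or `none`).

A → no match — must end with `0`
B → no match — must start with `0`
C → match

C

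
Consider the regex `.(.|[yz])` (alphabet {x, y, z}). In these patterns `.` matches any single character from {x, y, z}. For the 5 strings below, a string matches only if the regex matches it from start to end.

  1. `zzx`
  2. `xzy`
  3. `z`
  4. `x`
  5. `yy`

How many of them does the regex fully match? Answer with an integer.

1. `zzx` → no match
2. `xzy` → no match
3. `z` → no match
4. `x` → no match
5. `yy` → match
Total matched: 1

1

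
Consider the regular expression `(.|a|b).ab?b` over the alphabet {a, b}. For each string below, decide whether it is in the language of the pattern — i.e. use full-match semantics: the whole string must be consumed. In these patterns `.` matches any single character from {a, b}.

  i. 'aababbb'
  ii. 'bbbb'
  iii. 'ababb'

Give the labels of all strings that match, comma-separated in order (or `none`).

iii

i → no match
ii → no match
iii → match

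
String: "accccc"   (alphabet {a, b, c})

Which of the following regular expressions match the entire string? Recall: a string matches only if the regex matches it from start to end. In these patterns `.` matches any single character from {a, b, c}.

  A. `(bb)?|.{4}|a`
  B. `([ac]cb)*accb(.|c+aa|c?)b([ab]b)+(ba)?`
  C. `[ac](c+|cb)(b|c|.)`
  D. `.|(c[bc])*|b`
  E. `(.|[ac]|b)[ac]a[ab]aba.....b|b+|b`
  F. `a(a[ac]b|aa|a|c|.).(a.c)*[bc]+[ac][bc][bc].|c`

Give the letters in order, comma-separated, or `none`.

A → no match
B → no match
C → match
D → no match
E → no match — must end with "b"
F → no match

C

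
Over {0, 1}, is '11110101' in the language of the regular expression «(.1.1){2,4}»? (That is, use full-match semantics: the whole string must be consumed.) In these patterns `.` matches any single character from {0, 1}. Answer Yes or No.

Yes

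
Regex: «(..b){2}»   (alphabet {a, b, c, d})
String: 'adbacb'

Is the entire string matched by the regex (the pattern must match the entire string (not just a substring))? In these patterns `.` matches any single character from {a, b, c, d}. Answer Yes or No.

Yes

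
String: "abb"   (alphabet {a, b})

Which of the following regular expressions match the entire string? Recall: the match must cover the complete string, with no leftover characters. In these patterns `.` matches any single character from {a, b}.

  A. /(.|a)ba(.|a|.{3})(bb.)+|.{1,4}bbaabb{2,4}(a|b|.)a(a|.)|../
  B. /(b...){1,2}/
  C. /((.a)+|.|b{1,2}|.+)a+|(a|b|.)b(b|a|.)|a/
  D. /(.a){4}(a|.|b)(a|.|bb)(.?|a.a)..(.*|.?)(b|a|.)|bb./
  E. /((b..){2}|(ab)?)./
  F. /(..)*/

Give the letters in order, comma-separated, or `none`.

A → no match
B → no match — must start with "b"
C → match
D → no match
E → match
F → no match

C, E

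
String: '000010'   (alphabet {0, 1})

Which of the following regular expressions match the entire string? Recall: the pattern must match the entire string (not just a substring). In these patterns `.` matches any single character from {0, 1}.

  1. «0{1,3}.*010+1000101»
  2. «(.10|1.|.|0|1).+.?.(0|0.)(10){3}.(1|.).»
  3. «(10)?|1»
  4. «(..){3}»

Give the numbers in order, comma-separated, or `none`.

4

1 → no match — must end with '01000101'
2 → no match
3 → no match
4 → match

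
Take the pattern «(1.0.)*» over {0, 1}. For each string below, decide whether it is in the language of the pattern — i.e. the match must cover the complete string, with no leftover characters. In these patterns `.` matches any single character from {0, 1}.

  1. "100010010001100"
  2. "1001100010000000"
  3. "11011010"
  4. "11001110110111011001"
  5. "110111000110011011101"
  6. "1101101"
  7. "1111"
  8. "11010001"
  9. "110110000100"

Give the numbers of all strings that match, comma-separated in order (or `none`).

1 → no match
2 → no match
3 → no match
4 → no match
5 → no match
6 → no match
7 → no match
8 → no match
9 → no match

none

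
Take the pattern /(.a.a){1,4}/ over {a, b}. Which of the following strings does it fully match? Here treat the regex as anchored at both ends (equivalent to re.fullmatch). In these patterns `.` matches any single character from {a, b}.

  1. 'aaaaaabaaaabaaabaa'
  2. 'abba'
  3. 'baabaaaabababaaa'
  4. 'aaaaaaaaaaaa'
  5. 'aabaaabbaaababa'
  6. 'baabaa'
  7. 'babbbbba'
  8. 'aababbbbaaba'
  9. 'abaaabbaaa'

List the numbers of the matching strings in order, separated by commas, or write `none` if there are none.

1 → no match
2. 'abba' → no match
3 → no match
4. 'aaaaaaaaaaaa' → match
5 → no match
6. 'baabaa' → no match
7. 'babbbbba' → no match
8. 'aababbbbaaba' → no match
9. 'abaaabbaaa' → no match

4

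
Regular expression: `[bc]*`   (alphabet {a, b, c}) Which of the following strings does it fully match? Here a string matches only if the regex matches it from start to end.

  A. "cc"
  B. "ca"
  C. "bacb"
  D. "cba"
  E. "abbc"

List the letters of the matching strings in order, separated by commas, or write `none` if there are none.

A → match
B → no match
C → no match
D → no match
E → no match

A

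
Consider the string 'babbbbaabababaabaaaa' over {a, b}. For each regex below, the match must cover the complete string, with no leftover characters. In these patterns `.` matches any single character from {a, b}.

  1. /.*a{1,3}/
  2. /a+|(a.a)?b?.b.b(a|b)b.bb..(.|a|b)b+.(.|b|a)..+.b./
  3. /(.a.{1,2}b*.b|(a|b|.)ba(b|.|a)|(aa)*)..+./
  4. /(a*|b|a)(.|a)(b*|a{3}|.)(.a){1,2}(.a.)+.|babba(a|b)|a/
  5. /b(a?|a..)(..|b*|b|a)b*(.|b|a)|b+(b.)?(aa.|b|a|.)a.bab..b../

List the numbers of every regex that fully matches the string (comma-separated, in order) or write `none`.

1, 3, 4

1 → match
2 → no match
3 → match
4 → match
5 → no match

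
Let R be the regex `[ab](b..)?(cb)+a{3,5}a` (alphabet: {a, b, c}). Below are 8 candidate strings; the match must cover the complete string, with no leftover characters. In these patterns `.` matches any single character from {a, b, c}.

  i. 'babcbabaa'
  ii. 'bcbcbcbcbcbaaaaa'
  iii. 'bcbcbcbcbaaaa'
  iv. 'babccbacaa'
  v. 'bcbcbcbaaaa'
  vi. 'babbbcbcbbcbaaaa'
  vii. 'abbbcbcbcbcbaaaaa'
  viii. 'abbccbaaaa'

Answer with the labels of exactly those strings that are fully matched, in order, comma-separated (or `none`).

i → no match
ii → match
iii → match
iv → no match
v → match
vi → no match
vii → match
viii → match

ii, iii, v, vii, viii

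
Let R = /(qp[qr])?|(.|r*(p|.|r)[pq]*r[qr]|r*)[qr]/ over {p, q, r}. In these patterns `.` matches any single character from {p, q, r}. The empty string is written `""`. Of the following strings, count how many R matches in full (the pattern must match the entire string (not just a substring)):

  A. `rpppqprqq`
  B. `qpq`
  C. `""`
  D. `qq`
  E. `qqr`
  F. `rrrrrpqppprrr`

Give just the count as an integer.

A → match
B → match
C → match
D → match
E → no match
F → match
Total matched: 5

5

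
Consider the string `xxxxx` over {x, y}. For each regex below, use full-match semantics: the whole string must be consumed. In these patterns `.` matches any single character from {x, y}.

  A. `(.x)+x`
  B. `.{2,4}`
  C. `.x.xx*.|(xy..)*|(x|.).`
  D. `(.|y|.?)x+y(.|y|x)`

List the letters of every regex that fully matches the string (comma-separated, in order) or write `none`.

A, C

A → match
B → no match
C → match
D → no match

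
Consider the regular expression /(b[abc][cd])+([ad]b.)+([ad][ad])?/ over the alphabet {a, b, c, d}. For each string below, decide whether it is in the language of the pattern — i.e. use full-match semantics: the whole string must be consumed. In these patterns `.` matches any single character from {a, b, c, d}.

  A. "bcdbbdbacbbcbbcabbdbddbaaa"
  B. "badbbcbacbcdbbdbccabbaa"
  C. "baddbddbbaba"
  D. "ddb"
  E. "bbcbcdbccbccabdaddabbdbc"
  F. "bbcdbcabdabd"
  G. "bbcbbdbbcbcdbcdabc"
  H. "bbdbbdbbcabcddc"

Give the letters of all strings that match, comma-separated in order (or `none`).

A → match
B → match
C → match
D → no match — must start with "b"
E → no match
F → match
G → match
H → no match

A, B, C, F, G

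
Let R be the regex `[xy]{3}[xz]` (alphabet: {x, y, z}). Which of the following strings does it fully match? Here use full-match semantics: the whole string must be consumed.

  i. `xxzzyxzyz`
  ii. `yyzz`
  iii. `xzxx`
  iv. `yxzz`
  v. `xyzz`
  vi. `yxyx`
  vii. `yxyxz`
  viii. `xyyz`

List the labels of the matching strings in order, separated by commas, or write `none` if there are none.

i → no match
ii → no match
iii → no match
iv → no match
v → no match
vi → match
vii → no match
viii → match

vi, viii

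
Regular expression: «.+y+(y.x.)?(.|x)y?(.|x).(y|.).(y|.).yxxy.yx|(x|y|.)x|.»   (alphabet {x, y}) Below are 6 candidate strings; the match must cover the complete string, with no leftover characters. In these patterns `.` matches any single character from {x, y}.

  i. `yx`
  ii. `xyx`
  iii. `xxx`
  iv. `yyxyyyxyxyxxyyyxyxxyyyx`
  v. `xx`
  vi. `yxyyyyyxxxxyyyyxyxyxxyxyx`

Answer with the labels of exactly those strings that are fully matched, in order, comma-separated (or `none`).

i. `yx` → match
ii. `xyx` → no match
iii. `xxx` → no match
iv → match
v. `xx` → match
vi → match

i, iv, v, vi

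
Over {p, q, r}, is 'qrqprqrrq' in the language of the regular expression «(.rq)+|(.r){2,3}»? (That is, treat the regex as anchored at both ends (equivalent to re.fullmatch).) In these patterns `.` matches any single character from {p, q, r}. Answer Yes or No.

Yes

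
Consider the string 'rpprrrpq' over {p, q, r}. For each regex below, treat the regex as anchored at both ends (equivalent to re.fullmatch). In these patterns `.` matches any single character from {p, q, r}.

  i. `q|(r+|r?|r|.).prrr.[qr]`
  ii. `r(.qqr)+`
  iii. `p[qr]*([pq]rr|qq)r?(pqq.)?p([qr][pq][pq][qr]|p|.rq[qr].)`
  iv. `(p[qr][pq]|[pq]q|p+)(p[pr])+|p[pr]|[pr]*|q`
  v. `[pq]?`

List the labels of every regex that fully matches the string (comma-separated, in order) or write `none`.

i → match
ii → no match — must end with 'qqr'
iii → no match — must start with 'p'
iv → no match
v → no match

i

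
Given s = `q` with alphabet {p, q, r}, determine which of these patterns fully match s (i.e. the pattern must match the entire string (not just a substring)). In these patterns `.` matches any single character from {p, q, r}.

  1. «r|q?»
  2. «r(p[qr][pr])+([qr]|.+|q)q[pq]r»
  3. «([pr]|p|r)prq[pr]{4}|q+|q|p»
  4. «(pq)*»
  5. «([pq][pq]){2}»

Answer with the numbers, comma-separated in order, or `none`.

1 → match
2 → no match — must start with `rp`
3 → match
4 → no match
5 → no match

1, 3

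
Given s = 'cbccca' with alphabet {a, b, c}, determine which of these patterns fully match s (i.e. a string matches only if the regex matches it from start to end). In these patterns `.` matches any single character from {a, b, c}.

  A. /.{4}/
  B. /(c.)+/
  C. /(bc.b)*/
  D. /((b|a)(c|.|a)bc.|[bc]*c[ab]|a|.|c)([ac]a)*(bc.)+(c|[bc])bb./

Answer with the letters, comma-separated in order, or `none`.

A → no match
B → match
C → no match
D → no match

B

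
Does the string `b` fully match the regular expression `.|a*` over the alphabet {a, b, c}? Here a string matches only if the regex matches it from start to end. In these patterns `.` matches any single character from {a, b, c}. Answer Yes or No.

Yes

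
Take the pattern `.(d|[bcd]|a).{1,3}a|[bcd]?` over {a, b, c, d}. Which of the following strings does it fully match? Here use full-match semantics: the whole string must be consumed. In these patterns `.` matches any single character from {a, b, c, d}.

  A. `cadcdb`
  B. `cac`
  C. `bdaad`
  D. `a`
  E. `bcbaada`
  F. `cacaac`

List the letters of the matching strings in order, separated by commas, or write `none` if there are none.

A → no match
B → no match
C → no match
D → no match
E → no match
F → no match

none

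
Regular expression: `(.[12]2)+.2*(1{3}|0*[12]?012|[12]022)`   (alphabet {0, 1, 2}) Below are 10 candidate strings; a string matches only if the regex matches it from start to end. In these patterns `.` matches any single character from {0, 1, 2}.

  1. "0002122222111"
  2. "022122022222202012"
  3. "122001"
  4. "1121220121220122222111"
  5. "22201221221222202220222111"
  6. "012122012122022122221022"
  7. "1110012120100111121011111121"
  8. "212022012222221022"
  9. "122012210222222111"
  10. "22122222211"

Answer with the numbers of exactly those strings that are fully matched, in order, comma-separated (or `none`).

1 → no match
2 → match
3 → no match
4 → match
5 → no match
6 → match
7 → no match
8 → match
9 → no match
10 → no match

2, 4, 6, 8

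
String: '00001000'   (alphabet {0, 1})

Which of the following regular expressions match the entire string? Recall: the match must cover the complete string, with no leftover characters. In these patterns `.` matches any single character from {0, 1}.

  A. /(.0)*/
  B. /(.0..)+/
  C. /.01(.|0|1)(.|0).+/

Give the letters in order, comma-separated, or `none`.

A → match
B → match
C → no match

A, B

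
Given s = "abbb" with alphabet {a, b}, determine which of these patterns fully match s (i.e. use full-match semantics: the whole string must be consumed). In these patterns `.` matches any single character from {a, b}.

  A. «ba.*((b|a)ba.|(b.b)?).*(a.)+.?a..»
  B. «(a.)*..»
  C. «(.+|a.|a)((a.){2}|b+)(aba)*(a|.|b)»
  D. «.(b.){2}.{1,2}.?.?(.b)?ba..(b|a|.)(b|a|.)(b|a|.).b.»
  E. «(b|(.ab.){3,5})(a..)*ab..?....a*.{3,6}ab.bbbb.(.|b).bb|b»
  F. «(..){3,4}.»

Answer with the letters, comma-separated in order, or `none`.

B, C

A → no match — must start with "ba"
B → match
C → match
D → no match
E → no match
F → no match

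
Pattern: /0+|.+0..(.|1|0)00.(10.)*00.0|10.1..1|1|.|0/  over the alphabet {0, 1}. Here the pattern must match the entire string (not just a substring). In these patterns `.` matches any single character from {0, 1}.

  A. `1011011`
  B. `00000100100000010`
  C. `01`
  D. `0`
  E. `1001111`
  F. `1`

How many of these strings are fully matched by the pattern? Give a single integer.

5

A → match
B → match
C → no match
D → match
E → match
F → match
Total matched: 5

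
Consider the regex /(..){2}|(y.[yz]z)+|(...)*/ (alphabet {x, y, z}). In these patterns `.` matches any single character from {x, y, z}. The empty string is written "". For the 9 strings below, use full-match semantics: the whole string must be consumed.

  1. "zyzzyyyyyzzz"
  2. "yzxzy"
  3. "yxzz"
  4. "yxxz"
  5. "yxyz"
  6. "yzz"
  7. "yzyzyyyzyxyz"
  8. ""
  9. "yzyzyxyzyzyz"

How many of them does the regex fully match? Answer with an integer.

8

1 → match
2 → no match
3 → match
4 → match
5 → match
6 → match
7 → match
8 → match
9 → match
Total matched: 8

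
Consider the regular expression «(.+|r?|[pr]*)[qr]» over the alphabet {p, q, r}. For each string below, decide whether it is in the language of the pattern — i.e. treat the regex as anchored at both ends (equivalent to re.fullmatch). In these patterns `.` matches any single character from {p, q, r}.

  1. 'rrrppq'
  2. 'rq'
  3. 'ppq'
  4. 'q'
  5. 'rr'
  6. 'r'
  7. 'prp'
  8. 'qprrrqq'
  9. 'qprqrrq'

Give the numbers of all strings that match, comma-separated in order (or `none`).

1, 2, 3, 4, 5, 6, 8, 9

1 → match
2 → match
3 → match
4 → match
5 → match
6 → match
7 → no match
8 → match
9 → match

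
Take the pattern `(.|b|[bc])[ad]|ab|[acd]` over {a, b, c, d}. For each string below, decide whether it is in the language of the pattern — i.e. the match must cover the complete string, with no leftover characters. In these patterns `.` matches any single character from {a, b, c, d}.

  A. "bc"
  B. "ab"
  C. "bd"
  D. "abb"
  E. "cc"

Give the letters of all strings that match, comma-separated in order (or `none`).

A → no match
B → match
C → match
D → no match
E → no match

B, C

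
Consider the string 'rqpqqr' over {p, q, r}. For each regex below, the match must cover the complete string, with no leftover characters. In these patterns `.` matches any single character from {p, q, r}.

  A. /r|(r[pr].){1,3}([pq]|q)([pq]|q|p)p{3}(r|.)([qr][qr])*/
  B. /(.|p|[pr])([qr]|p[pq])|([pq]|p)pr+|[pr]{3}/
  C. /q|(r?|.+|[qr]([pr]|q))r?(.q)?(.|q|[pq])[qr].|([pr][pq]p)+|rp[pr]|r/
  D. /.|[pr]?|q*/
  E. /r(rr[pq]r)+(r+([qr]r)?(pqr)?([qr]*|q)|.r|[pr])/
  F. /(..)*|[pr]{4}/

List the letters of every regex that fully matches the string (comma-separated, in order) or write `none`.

C, F

A → no match
B → no match
C → match
D → no match
E → no match — must start with 'rrr'
F → match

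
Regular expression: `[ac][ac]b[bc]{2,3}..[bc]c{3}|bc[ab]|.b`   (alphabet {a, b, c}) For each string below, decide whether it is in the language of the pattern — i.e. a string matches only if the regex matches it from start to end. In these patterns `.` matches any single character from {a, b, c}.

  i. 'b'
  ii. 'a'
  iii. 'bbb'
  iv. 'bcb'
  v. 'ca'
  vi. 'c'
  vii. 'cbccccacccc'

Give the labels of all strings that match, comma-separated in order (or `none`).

iv

i → no match
ii → no match
iii → no match
iv → match
v → no match
vi → no match
vii → no match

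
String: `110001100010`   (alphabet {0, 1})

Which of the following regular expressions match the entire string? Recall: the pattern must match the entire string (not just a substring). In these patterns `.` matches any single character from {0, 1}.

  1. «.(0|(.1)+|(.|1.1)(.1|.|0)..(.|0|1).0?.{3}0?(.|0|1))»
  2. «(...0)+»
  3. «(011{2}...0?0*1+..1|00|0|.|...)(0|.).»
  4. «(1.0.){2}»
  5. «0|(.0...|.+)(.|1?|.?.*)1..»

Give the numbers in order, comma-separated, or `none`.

1, 2

1 → match
2 → match
3 → no match
4 → no match
5 → no match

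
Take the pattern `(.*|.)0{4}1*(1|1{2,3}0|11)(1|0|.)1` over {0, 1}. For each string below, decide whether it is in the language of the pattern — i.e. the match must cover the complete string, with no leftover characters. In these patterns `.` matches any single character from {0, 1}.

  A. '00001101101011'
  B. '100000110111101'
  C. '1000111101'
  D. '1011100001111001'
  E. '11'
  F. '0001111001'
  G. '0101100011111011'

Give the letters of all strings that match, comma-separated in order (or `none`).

D

A → no match
B → no match
C → no match
D → match
E → no match
F → no match
G → no match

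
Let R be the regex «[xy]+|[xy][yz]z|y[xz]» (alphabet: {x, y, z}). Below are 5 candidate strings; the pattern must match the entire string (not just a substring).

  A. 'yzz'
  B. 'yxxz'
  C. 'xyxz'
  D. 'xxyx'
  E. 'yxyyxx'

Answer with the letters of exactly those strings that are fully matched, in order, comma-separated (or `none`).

A. 'yzz' → match
B. 'yxxz' → no match
C. 'xyxz' → no match
D. 'xxyx' → match
E. 'yxyyxx' → match

A, D, E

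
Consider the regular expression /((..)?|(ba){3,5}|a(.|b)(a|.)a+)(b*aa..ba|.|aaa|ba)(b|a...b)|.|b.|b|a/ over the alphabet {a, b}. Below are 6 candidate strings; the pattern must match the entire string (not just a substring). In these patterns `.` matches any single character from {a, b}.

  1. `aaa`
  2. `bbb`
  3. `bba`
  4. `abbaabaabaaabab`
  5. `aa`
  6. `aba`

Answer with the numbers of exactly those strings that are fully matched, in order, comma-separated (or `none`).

1 → no match
2 → no match
3 → no match
4 → no match
5 → no match
6 → no match

none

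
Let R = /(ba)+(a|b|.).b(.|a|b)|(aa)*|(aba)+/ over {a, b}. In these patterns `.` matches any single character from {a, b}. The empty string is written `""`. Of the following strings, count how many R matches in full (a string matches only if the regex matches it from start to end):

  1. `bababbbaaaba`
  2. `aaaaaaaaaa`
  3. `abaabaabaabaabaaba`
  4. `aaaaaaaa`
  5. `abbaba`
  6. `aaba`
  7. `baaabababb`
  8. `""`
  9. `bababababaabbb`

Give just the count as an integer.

1. `bababbbaaaba` → no match
2. `aaaaaaaaaa` → match
3 → match
4. `aaaaaaaa` → match
5. `abbaba` → no match
6. `aaba` → no match
7. `baaabababb` → no match
8. `""` → match
9 → match
Total matched: 5

5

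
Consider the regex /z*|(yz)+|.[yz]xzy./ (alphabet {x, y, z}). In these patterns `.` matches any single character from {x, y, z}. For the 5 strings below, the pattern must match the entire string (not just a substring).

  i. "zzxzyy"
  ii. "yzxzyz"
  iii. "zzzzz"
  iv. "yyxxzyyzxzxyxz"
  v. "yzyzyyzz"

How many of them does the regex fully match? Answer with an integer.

3

i → match
ii → match
iii → match
iv → no match
v → no match
Total matched: 3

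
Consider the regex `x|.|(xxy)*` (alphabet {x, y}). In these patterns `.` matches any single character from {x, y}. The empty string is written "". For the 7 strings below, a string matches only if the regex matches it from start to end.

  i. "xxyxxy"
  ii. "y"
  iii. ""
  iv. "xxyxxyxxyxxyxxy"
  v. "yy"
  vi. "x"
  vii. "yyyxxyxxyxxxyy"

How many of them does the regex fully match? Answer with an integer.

5

i → match
ii → match
iii → match
iv → match
v → no match
vi → match
vii → no match
Total matched: 5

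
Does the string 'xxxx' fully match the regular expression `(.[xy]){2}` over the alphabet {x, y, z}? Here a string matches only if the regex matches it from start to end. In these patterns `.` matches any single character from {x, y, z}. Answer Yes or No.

Yes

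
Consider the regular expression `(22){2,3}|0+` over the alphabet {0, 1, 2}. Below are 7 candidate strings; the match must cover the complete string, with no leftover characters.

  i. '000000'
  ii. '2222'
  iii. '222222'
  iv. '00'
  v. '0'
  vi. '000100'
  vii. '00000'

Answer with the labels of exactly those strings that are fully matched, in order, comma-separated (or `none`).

i → match
ii → match
iii → match
iv → match
v → match
vi → no match
vii → match

i, ii, iii, iv, v, vii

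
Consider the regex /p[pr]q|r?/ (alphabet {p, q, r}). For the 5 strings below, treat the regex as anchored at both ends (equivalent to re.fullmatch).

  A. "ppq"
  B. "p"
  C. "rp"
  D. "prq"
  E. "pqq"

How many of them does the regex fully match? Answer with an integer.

2

A → match
B → no match
C → no match
D → match
E → no match
Total matched: 2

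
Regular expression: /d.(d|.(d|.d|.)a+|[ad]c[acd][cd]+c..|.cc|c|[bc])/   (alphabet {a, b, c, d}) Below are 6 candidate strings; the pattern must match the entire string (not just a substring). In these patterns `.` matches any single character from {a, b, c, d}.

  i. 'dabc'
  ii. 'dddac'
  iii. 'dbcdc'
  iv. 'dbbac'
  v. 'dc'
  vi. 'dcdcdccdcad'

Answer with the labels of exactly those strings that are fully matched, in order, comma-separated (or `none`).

i → no match
ii → no match
iii → no match
iv → no match
v → no match
vi → match

vi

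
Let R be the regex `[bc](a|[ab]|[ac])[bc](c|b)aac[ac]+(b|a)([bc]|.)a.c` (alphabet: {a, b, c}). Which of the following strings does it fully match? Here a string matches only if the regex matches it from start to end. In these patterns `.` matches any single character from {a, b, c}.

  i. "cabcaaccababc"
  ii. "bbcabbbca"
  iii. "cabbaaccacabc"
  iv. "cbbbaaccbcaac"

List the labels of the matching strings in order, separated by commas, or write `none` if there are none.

i, iii, iv

i → match
ii → no match — must end with "c"
iii → match
iv → match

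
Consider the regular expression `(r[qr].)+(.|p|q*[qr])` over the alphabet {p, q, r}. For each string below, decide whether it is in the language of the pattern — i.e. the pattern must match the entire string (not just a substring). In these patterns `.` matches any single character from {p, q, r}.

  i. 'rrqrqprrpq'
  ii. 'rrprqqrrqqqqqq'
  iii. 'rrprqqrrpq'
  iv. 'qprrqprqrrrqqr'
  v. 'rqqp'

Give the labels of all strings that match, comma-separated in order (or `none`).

i → match
ii → match
iii → match
iv → no match — must start with 'r'
v → match

i, ii, iii, v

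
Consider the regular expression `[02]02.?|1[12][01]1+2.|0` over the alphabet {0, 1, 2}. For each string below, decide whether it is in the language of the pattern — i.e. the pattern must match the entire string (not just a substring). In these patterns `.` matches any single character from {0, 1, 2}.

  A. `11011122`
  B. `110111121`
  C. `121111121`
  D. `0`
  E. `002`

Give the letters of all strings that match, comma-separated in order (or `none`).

A, B, C, D, E

A. `11011122` → match
B. `110111121` → match
C. `121111121` → match
D. `0` → match
E. `002` → match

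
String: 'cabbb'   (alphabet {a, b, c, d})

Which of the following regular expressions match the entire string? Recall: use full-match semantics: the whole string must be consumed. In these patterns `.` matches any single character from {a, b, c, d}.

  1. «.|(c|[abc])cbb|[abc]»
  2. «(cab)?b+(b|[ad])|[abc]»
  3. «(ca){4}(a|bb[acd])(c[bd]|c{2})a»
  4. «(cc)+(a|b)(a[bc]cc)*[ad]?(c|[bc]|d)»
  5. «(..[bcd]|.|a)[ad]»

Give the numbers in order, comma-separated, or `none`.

2

1 → no match
2 → match
3 → no match — must end with 'a'
4 → no match — must start with 'cc'
5 → no match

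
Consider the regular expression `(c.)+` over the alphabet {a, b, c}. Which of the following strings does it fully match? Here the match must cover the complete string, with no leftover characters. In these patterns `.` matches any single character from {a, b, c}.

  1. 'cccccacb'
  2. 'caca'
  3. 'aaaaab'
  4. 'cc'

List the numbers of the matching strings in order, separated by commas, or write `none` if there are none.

1 → match
2 → match
3 → no match — must start with 'c'
4 → match

1, 2, 4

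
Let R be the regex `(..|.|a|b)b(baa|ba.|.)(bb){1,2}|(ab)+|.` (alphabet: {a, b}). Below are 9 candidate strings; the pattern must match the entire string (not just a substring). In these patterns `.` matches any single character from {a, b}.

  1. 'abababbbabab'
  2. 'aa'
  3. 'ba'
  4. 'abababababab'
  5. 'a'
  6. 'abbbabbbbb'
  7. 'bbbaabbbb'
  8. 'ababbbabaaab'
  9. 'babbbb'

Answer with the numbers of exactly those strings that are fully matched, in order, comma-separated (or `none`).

4, 5, 6, 7, 9

1. 'abababbbabab' → no match
2. 'aa' → no match
3. 'ba' → no match
4. 'abababababab' → match
5. 'a' → match
6. 'abbbabbbbb' → match
7. 'bbbaabbbb' → match
8. 'ababbbabaaab' → no match
9. 'babbbb' → match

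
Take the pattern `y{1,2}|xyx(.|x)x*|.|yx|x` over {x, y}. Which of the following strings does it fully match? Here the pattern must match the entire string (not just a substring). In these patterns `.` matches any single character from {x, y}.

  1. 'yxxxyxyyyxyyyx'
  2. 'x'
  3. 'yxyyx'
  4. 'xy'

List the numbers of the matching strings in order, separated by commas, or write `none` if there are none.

2

1 → no match
2 → match
3 → no match
4 → no match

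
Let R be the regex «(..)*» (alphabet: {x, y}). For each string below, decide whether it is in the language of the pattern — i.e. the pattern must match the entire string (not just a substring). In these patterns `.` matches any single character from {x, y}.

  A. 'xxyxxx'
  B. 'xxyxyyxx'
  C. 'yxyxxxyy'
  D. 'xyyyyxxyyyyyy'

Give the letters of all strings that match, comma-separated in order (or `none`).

A, B, C

A → match
B → match
C → match
D → no match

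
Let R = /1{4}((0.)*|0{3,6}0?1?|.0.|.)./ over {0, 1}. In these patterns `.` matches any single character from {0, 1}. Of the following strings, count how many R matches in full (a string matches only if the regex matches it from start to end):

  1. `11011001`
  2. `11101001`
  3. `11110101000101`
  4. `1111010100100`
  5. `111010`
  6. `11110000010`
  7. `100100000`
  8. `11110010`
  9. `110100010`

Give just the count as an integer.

1 → no match
2 → no match
3 → no match
4 → no match
5 → no match
6 → match
7 → no match
8 → match
9 → no match
Total matched: 2

2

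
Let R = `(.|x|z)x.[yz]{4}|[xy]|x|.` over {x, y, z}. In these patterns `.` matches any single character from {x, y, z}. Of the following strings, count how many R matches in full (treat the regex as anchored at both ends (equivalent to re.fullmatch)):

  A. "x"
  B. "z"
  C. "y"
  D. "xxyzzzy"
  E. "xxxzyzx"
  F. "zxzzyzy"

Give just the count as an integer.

5

A → match
B → match
C → match
D → match
E → no match
F → match
Total matched: 5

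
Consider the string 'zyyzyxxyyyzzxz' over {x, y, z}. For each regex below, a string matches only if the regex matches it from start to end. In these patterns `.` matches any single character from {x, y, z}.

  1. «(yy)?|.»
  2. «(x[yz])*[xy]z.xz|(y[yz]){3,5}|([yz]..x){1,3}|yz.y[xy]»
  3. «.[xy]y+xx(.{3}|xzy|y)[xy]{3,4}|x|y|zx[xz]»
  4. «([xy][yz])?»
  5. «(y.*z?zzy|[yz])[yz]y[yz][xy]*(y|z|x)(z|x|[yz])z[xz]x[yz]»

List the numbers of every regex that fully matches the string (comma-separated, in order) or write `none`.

1 → no match
2 → no match
3 → no match
4 → no match
5 → match

5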